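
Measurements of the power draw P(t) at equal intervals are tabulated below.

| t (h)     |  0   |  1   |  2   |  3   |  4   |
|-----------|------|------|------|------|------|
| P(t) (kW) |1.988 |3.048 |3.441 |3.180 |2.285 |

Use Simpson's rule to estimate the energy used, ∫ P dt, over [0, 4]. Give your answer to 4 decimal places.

12.0223

h = 1, n = 4.
(h/3)·[y₀ + 4y₁ + 2y₂ + 4y₃ + y₄] = 0.333333·(36.067) = 12.0223.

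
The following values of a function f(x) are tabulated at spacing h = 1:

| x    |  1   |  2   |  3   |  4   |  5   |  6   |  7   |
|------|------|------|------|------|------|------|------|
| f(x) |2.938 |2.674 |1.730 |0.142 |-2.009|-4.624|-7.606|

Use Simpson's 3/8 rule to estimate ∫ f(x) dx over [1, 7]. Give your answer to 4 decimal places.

h = 1, n = 6.
(3h/8)·[y₀ + 3y₁ + 3y₂ + 2y₃ + 3y₄ + 3y₅ + y₆] = 0.375·(-11.071) = -4.1516.

-4.1516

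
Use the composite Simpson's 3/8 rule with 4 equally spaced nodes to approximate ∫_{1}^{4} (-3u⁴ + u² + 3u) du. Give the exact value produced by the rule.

-573

h = (4 − 1)/3 = 1.
Nodes u₀,…,u₃ = 1, 2, 3, 4.
f(u) = -3u⁴ + u² + 3u: f₀=1, f₁=-38, f₂=-225, f₃=-740.
(3h/8)·[f₀ + 3f₁ + 3f₂ + f₃] = 0.375·(-1528) = -573.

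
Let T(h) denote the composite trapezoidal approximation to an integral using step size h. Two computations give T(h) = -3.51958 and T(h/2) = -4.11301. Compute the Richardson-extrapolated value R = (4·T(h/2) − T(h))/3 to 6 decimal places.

-4.310820

R = (4·T(h/2) − T(h)) / 3 = (4·(-4.11301) − (-3.51958))/3 = (-12.93246)/3 = -4.310820.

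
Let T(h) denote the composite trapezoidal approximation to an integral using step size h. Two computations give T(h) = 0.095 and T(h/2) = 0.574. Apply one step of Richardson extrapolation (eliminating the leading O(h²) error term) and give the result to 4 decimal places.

R = (4·T(h/2) − T(h)) / 3 = (4·0.574 − 0.095)/3 = (2.201)/3 = 0.7337.

0.7337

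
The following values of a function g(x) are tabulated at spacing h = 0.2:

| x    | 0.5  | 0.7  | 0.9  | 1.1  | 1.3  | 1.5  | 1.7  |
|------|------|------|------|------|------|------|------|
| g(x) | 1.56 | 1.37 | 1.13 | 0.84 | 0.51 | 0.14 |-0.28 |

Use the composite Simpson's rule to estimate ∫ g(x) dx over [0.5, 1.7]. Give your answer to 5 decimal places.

0.93067

h = 0.2, n = 6.
(h/3)·[y₀ + 4y₁ + 2y₂ + 4y₃ + 2y₄ + 4y₅ + y₆] = 0.066667·(13.96) = 0.93067.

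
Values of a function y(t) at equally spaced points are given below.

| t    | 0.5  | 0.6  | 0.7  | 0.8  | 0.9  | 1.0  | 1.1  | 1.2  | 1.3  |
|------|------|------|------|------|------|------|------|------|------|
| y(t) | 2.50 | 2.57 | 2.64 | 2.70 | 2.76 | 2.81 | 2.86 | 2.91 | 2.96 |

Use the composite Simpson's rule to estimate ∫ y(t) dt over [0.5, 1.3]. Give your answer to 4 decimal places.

2.1980

h = 0.1, n = 8.
(h/3)·[y₀ + 4y₁ + 2y₂ + 4y₃ + 2y₄ + 4y₅ + 2y₆ + 4y₇ + y₈] = 0.033333·(65.94) = 2.1980.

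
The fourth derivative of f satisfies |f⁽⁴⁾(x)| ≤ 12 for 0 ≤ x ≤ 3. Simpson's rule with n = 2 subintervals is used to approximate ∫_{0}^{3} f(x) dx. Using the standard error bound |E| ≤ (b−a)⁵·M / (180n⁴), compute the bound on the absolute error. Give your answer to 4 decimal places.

|E| ≤ (3)⁵·12 / (180·2⁴) = 2916/2880 = 1.0125.

1.0125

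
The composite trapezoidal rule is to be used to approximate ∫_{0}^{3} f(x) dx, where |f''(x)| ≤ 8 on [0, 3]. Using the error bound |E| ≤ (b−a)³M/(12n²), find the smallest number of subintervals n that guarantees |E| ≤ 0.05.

19

Need 216/(12n²) ≤ 0.05.
n² ≥ 216/(12·0.05) = 360 ⇒ n ≥ 18.9737, so the smallest n is 19.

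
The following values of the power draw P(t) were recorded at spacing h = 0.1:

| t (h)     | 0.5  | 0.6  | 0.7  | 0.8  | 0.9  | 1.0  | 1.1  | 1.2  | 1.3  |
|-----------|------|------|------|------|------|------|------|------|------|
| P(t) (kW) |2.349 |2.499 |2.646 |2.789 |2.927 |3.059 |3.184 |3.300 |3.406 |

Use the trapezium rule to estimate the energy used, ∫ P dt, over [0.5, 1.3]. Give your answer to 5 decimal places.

2.32815

h = 0.1, n = 8.
(h/2)·[y₀ + 2y₁ + 2y₂ + 2y₃ + 2y₄ + 2y₅ + 2y₆ + 2y₇ + y₈] = 0.05·(46.563) = 2.32815.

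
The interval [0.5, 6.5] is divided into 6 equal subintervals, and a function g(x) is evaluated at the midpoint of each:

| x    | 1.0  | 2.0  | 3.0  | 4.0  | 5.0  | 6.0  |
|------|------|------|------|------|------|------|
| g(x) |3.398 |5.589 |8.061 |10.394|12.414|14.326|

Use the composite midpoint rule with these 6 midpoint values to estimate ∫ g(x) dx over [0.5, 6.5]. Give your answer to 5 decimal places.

h = 1, n = 6.
h·[y(m₁) + y(m₂) + y(m₃) + y(m₄) + y(m₅) + y(m₆)] = 1·(54.182) = 54.18200.

54.18200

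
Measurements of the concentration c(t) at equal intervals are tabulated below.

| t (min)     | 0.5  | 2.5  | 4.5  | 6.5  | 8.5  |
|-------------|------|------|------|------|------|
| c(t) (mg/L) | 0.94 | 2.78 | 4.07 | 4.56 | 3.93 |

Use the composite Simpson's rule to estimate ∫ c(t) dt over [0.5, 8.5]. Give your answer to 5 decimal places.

28.24667

h = 2, n = 4.
(h/3)·[y₀ + 4y₁ + 2y₂ + 4y₃ + y₄] = 0.666667·(42.37) = 28.24667.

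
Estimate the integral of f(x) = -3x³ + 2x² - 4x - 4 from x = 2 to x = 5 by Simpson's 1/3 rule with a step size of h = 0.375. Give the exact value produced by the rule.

-432.75

h = (5 − 2)/8 = 0.375.
Nodes x₀,…,x₈ = 2, 2.375, 2.75, 3.125, 3.5, 3.875, 4.25, 4.625, 5.
f(x) = -3x³ + 2x² - 4x - 4: f₀=-28, f₁=-42.408203125, f₂=-62.265625, f₃=-88.521484375, f₄=-122.125, f₅=-164.025390625, f₆=-215.171875, f₇=-276.513671875, f₈=-349.
(h/3)·[f₀ + 4f₁ + 2f₂ + 4f₃ + 2f₄ + 4f₅ + 2f₆ + 4f₇ + f₈] = 0.125·(-3462) = -432.75.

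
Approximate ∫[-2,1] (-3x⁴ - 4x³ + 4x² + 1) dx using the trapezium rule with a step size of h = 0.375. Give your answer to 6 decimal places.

9.643433

h = (1 − (-2))/8 = 0.375.
Nodes x₀,…,x₈ = -2, -1.625, -1.25, -0.875, -0.5, -0.125, 0.25, 0.625, 1.
f(x) = -3x⁴ - 4x³ + 4x² + 1: f₀=1, f₁=7.807861328125, f₂=7.73828125, f₃=4.983642578125, f₄=2.3125, f₅=1.069580078125, f₆=1.17578125, f₇=1.128173828125, f₈=-2.
(h/2)·[f₀ + 2f₁ + 2f₂ + 2f₃ + 2f₄ + 2f₅ + 2f₆ + 2f₇ + f₈] = 0.1875·(51.431640625) = 9.643433.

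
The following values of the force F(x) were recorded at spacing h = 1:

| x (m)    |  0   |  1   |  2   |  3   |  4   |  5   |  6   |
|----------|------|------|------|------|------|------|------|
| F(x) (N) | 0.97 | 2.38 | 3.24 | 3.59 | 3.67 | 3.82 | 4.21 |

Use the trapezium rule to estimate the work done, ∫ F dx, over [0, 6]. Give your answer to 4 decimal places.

19.2900

h = 1, n = 6.
(h/2)·[y₀ + 2y₁ + 2y₂ + 2y₃ + 2y₄ + 2y₅ + y₆] = 0.5·(38.58) = 19.2900.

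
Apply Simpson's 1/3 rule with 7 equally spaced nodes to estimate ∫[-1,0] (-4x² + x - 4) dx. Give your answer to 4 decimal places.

-5.8333

h = (0 − (-1))/6 = 0.166667.
Nodes x₀,…,x₆ = -1, -0.833333, -0.666667, -0.5, -0.333333, -0.166667, 0.
f(x) = -4x² + x - 4: f₀=-9, f₁=-7.611111, f₂=-6.444444, f₃=-5.5, f₄=-4.777778, f₅=-4.277778, f₆=-4.
(h/3)·[f₀ + 4f₁ + 2f₂ + 4f₃ + 2f₄ + 4f₅ + f₆] = 0.055556·(-105) = -5.8333.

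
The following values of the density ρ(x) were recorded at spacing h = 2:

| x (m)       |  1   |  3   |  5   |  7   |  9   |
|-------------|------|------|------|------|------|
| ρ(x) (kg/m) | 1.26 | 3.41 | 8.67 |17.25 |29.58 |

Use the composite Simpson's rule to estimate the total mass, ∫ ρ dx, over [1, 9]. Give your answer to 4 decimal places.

h = 2, n = 4.
(h/3)·[y₀ + 4y₁ + 2y₂ + 4y₃ + y₄] = 0.666667·(130.82) = 87.2133.

87.2133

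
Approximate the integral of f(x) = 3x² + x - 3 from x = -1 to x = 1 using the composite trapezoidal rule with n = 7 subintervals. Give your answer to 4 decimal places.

-3.9184

h = (1 − (-1))/7 = 0.285714.
Nodes x₀,…,x₇ = -1, -0.714286, -0.428571, -0.142857, 0.142857, 0.428571, 0.714286, 1.
f(x) = 3x² + x - 3: f₀=-1, f₁=-2.183673, f₂=-2.877551, f₃=-3.081633, f₄=-2.795918, f₅=-2.020408, f₆=-0.755102, f₇=1.
(h/2)·[f₀ + 2f₁ + 2f₂ + 2f₃ + 2f₄ + 2f₅ + 2f₆ + f₇] = 0.142857·(-27.428571) = -3.9184.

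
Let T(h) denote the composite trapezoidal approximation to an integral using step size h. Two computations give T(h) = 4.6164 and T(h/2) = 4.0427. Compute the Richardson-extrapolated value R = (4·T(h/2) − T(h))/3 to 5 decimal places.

R = (4·T(h/2) − T(h)) / 3 = (4·4.0427 − 4.6164)/3 = (11.5544)/3 = 3.85147.

3.85147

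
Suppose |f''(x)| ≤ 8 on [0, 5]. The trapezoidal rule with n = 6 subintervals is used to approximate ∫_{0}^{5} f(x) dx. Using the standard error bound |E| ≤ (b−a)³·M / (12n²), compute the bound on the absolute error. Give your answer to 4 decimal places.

|E| ≤ (5)³·8 / (12·6²) = 1000/432 = 2.3148.

2.3148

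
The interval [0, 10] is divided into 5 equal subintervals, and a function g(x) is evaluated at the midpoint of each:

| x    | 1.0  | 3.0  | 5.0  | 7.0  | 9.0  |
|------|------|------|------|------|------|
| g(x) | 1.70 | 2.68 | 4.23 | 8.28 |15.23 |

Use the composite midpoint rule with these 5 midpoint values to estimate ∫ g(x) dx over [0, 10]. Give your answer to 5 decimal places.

h = 2, n = 5.
h·[y(m₁) + y(m₂) + y(m₃) + y(m₄) + y(m₅)] = 2·(32.12) = 64.24000.

64.24000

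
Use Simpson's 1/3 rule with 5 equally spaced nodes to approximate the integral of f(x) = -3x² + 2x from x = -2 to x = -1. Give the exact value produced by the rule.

-10

h = (-1 − (-2))/4 = 0.25.
Nodes x₀,…,x₄ = -2, -1.75, -1.5, -1.25, -1.
f(x) = -3x² + 2x: f₀=-16, f₁=-12.6875, f₂=-9.75, f₃=-7.1875, f₄=-5.
(h/3)·[f₀ + 4f₁ + 2f₂ + 4f₃ + f₄] = 0.083333·(-120) = -10.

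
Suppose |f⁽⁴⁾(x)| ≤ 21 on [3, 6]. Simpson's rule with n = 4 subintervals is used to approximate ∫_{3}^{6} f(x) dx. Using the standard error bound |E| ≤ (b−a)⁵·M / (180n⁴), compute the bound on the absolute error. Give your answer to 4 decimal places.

|E| ≤ (3)⁵·21 / (180·4⁴) = 5103/46080 = 0.1107.

0.1107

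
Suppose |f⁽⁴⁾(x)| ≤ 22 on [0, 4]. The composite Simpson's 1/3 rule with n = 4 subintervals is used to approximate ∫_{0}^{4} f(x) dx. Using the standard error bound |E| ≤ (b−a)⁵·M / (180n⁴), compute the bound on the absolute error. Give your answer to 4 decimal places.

|E| ≤ (4)⁵·22 / (180·4⁴) = 22528/46080 = 0.4889.

0.4889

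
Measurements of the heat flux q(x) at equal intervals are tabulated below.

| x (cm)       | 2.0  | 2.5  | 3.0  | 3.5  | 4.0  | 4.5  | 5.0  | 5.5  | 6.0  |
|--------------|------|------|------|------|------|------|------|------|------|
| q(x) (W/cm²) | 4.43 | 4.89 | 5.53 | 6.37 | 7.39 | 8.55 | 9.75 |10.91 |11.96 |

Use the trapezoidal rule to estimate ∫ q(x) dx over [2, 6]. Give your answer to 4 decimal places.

30.7925

h = 0.5, n = 8.
(h/2)·[y₀ + 2y₁ + 2y₂ + 2y₃ + 2y₄ + 2y₅ + 2y₆ + 2y₇ + y₈] = 0.25·(123.17) = 30.7925.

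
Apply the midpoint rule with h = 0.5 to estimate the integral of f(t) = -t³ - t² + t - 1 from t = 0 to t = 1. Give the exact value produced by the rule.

h = (1 − 0)/2 = 0.5.
Midpoints m₁,…,m₂ = 0.25, 0.75.
f(m₁)=-0.828125, f(m₂)=-1.234375.
h·[f(m₁) + f(m₂)] = 0.5·(-2.0625) = -1.03125.

-1.03125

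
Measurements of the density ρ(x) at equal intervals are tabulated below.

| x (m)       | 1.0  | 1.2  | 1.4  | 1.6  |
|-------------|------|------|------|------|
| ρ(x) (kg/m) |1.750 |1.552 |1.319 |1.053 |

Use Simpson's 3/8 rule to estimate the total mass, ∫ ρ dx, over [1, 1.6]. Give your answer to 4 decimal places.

0.8562

h = 0.2, n = 3.
(3h/8)·[y₀ + 3y₁ + 3y₂ + y₃] = 0.075·(11.416) = 0.8562.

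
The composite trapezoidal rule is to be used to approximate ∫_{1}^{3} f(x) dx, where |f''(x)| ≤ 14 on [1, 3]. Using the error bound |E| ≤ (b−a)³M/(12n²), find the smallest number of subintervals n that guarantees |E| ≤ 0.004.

Need 112/(12n²) ≤ 0.004.
n² ≥ 112/(12·0.004) = 2333.33 ⇒ n ≥ 48.3046, so the smallest n is 49.

49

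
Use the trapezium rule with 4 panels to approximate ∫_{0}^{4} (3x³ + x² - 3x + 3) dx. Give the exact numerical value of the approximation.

214

h = (4 − 0)/4 = 1.
Nodes x₀,…,x₄ = 0, 1, 2, 3, 4.
f(x) = 3x³ + x² - 3x + 3: f₀=3, f₁=4, f₂=25, f₃=84, f₄=199.
(h/2)·[f₀ + 2f₁ + 2f₂ + 2f₃ + f₄] = 0.5·(428) = 214.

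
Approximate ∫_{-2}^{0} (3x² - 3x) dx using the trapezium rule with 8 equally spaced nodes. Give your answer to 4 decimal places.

14.0816

h = (0 − (-2))/7 = 0.285714.
Nodes x₀,…,x₇ = -2, -1.714286, -1.428571, -1.142857, -0.857143, -0.571429, -0.285714, 0.
f(x) = 3x² - 3x: f₀=18, f₁=13.959184, f₂=10.408163, f₃=7.346939, f₄=4.775510, f₅=2.693878, f₆=1.102041, f₇=0.
(h/2)·[f₀ + 2f₁ + 2f₂ + 2f₃ + 2f₄ + 2f₅ + 2f₆ + f₇] = 0.142857·(98.571429) = 14.0816.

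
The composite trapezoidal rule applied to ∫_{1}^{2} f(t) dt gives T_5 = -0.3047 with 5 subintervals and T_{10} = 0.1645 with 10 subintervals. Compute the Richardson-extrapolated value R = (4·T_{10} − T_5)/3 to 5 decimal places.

0.32090

R = (4·T_{10} − T_5) / 3 = (4·0.1645 − (-0.3047))/3 = (0.9627)/3 = 0.32090.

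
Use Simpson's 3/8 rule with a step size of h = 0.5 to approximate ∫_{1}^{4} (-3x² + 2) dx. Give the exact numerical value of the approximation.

-57

h = (4 − 1)/6 = 0.5.
Nodes x₀,…,x₆ = 1, 1.5, 2, 2.5, 3, 3.5, 4.
f(x) = -3x² + 2: f₀=-1, f₁=-4.75, f₂=-10, f₃=-16.75, f₄=-25, f₅=-34.75, f₆=-46.
(3h/8)·[f₀ + 3f₁ + 3f₂ + 2f₃ + 3f₄ + 3f₅ + f₆] = 0.1875·(-304) = -57.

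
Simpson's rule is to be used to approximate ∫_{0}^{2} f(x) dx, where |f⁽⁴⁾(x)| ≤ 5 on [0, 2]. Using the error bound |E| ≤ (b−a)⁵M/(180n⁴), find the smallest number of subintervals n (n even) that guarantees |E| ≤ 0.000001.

Need 160/(180n⁴) ≤ 0.000001.
n⁴ ≥ 160/(180·0.000001) = 888889 ⇒ n ≥ 30.7052, so the smallest even n is 32. (n must be even for Simpson's rule.)

32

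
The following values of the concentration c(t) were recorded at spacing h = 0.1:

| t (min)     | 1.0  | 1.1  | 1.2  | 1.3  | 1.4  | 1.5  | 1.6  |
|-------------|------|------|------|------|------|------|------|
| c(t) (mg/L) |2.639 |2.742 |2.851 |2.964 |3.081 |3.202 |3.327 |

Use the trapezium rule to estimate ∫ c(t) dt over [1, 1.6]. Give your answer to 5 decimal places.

1.78230

h = 0.1, n = 6.
(h/2)·[y₀ + 2y₁ + 2y₂ + 2y₃ + 2y₄ + 2y₅ + y₆] = 0.05·(35.646) = 1.78230.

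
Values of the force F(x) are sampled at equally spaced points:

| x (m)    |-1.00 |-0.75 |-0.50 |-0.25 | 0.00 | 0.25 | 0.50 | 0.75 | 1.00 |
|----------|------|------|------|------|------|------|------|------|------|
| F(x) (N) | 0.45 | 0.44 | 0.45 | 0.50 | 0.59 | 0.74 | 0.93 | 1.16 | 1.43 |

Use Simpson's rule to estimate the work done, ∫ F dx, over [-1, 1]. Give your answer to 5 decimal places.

h = 0.25, n = 8.
(h/3)·[y₀ + 4y₁ + 2y₂ + 4y₃ + 2y₄ + 4y₅ + 2y₆ + 4y₇ + y₈] = 0.083333·(17.18) = 1.43167.

1.43167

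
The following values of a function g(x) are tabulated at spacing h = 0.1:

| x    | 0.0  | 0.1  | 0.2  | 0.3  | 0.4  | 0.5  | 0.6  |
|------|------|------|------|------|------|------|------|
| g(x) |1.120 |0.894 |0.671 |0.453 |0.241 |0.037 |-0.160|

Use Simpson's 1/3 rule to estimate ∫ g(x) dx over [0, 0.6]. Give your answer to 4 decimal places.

0.2773

h = 0.1, n = 6.
(h/3)·[y₀ + 4y₁ + 2y₂ + 4y₃ + 2y₄ + 4y₅ + y₆] = 0.033333·(8.320) = 0.2773.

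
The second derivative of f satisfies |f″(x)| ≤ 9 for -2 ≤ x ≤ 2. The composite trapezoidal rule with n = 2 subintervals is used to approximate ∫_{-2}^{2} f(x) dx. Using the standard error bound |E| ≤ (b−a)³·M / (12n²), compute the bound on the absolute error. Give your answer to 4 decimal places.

12.0000

|E| ≤ (4)³·9 / (12·2²) = 576/48 = 12.0000.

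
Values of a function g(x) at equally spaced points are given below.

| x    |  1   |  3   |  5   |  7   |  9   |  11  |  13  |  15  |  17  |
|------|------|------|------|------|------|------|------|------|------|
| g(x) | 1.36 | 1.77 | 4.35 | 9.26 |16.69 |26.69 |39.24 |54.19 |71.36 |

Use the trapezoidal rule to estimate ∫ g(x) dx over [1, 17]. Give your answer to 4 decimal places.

h = 2, n = 8.
(h/2)·[y₀ + 2y₁ + 2y₂ + 2y₃ + 2y₄ + 2y₅ + 2y₆ + 2y₇ + y₈] = 1·(377.10) = 377.1000.

377.1000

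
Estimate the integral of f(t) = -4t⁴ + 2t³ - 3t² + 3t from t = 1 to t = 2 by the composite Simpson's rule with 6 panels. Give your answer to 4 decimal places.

h = (2 − 1)/6 = 0.166667.
Nodes t₀,…,t₆ = 1, 1.166667, 1.333333, 1.5, 1.666667, 1.833333, 2.
f(t) = -4t⁴ + 2t³ - 3t² + 3t: f₀=-2, f₁=-4.817901, f₂=-9.234568, f₃=-15.75, f₄=-24.938272, f₅=-37.447531, f₆=-54.
(h/3)·[f₀ + 4f₁ + 2f₂ + 4f₃ + 2f₄ + 4f₅ + f₆] = 0.055556·(-356.407407) = -19.8004.

-19.8004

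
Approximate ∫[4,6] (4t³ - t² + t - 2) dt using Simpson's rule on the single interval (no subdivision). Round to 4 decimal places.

995.3333

S = (b−a)/6 · [f(4) + 4f(5) + f(6)] = 0.333333·[242 + 4·478 + 832] = 995.3333.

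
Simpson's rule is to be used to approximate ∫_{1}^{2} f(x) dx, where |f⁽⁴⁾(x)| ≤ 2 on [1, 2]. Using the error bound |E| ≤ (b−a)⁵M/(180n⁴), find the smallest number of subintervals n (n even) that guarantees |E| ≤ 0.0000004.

Need 2/(180n⁴) ≤ 0.0000004.
n⁴ ≥ 2/(180·0.0000004) = 27777.8 ⇒ n ≥ 12.9099, so the smallest even n is 14. (n must be even for Simpson's rule.)

14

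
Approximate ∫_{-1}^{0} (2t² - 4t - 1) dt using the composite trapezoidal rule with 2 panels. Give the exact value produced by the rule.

1.75

h = (0 − (-1))/2 = 0.5.
Nodes t₀,…,t₂ = -1, -0.5, 0.
f(t) = 2t² - 4t - 1: f₀=5, f₁=1.5, f₂=-1.
(h/2)·[f₀ + 2f₁ + f₂] = 0.25·(7) = 1.75.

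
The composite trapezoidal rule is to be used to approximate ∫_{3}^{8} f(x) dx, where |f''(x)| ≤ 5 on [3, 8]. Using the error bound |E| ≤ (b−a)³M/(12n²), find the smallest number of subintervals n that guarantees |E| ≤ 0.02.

Need 625/(12n²) ≤ 0.02.
n² ≥ 625/(12·0.02) = 2604.17 ⇒ n ≥ 51.0310, so the smallest n is 52.

52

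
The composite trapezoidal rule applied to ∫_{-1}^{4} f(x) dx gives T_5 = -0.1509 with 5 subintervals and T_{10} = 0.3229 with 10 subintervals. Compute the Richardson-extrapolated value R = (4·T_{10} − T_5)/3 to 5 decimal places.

R = (4·T_{10} − T_5) / 3 = (4·0.3229 − (-0.1509))/3 = (1.4425)/3 = 0.48083.

0.48083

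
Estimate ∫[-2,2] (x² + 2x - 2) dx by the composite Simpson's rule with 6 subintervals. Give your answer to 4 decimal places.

h = (2 − (-2))/6 = 0.666667.
Nodes x₀,…,x₆ = -2, -1.333333, -0.666667, 0, 0.666667, 1.333333, 2.
f(x) = x² + 2x - 2: f₀=-2, f₁=-2.888889, f₂=-2.888889, f₃=-2, f₄=-0.222222, f₅=2.444444, f₆=6.
(h/3)·[f₀ + 4f₁ + 2f₂ + 4f₃ + 2f₄ + 4f₅ + f₆] = 0.222222·(-12) = -2.6667.

-2.6667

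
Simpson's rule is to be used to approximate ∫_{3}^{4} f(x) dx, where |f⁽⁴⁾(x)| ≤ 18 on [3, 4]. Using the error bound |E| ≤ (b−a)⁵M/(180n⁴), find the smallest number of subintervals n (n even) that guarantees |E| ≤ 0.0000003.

26

Need 18/(180n⁴) ≤ 0.0000003.
n⁴ ≥ 18/(180·0.0000003) = 333333 ⇒ n ≥ 24.0281, so the smallest even n is 26. (n must be even for Simpson's rule.)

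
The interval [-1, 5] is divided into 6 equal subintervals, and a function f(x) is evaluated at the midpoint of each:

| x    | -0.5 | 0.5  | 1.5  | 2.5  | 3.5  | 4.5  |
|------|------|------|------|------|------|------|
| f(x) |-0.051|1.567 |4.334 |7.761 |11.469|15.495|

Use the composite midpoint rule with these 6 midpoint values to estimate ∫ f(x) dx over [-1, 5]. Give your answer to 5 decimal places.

h = 1, n = 6.
h·[y(m₁) + y(m₂) + y(m₃) + y(m₄) + y(m₅) + y(m₆)] = 1·(40.575) = 40.57500.

40.57500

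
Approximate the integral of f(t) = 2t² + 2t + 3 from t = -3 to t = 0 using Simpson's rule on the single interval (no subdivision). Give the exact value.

S = (b−a)/6 · [f(-3) + 4f(-1.5) + f(0)] = 0.5·[15 + 4·4.5 + 3] = 18.

18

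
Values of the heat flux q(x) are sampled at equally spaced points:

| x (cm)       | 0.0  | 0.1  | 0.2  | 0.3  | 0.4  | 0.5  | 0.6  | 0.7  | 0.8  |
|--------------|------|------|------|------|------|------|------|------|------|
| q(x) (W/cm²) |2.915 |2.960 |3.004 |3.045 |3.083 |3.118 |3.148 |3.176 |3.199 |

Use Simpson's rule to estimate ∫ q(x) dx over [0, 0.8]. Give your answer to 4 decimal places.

h = 0.1, n = 8.
(h/3)·[y₀ + 4y₁ + 2y₂ + 4y₃ + 2y₄ + 4y₅ + 2y₆ + 4y₇ + y₈] = 0.033333·(73.780) = 2.4593.

2.4593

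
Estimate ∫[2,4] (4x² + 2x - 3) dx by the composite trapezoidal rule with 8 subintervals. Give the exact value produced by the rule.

h = (4 − 2)/8 = 0.25.
Nodes x₀,…,x₈ = 2, 2.25, 2.5, 2.75, 3, 3.25, 3.5, 3.75, 4.
f(x) = 4x² + 2x - 3: f₀=17, f₁=21.75, f₂=27, f₃=32.75, f₄=39, f₅=45.75, f₆=53, f₇=60.75, f₈=69.
(h/2)·[f₀ + 2f₁ + 2f₂ + 2f₃ + 2f₄ + 2f₅ + 2f₆ + 2f₇ + f₈] = 0.125·(646) = 80.75.

80.75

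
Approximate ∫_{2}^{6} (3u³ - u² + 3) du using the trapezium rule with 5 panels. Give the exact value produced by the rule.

917.6

h = (6 − 2)/5 = 0.8.
Nodes u₀,…,u₅ = 2, 2.8, 3.6, 4.4, 5.2, 6.
f(u) = 3u³ - u² + 3: f₀=23, f₁=61.016, f₂=130.008, f₃=239.192, f₄=397.784, f₅=615.
(h/2)·[f₀ + 2f₁ + 2f₂ + 2f₃ + 2f₄ + f₅] = 0.4·(2294) = 917.6.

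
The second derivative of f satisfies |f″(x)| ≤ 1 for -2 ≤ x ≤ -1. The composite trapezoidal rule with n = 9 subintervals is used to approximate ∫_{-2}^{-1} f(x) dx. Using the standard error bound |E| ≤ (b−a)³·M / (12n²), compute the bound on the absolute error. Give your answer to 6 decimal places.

|E| ≤ (1)³·1 / (12·9²) = 1/972 = 0.001029.

0.001029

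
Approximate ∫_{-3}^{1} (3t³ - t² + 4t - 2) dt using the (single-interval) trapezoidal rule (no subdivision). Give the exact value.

-200

T = (b−a)/2 · [f(-3) + f(1)] = 2·[(-104) + 4] = -200.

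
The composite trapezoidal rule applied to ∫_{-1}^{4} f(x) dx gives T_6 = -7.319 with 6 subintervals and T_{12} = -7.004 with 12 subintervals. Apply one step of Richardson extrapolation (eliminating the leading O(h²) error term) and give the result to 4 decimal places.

R = (4·T_{12} − T_6) / 3 = (4·(-7.004) − (-7.319))/3 = (-20.697)/3 = -6.8990.

-6.8990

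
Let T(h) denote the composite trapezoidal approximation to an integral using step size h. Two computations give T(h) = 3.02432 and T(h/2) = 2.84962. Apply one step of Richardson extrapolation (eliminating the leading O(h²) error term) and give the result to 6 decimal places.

R = (4·T(h/2) − T(h)) / 3 = (4·2.84962 − 3.02432)/3 = (8.37416)/3 = 2.791387.

2.791387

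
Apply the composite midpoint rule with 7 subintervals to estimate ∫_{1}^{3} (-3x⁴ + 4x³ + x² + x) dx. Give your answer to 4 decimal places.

-51.8134

h = (3 − 1)/7 = 0.285714.
Midpoints m₁,…,m₇ = 1.142857, 1.428571, 1.714286, 2, 2.285714, 2.571429, 2.857143.
f(m₁)=3.301958, f(m₂)=2.636401, f(m₃)=-1.104540, f(m₄)=-10, f(m₅)=-26.608913, f(m₆)=-53.970012, f(m₇)=-95.601833.
h·[f(m₁) + f(m₂) + f(m₃) + f(m₄) + f(m₅) + f(m₆) + f(m₇)] = 0.285714·(-181.346939) = -51.8134.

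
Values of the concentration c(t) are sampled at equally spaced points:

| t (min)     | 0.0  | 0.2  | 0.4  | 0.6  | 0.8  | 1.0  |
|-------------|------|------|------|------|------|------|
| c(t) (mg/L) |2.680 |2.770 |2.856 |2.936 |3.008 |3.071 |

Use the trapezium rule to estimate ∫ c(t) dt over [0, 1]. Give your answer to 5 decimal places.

2.88910

h = 0.2, n = 5.
(h/2)·[y₀ + 2y₁ + 2y₂ + 2y₃ + 2y₄ + y₅] = 0.1·(28.891) = 2.88910.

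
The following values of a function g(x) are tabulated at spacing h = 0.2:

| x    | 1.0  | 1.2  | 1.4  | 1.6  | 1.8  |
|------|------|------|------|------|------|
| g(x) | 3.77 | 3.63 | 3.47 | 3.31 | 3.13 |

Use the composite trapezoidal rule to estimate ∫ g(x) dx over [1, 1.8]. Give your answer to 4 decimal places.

h = 0.2, n = 4.
(h/2)·[y₀ + 2y₁ + 2y₂ + 2y₃ + y₄] = 0.1·(27.72) = 2.7720.

2.7720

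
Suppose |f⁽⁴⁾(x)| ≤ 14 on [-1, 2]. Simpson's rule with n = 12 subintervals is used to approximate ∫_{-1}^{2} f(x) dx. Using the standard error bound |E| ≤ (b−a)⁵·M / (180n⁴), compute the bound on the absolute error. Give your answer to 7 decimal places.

0.0009115

|E| ≤ (3)⁵·14 / (180·12⁴) = 3402/3732480 = 0.0009115.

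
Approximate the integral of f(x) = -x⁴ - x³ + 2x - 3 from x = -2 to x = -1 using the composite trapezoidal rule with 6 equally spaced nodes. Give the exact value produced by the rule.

h = (-1 − (-2))/5 = 0.2.
Nodes x₀,…,x₅ = -2, -1.8, -1.6, -1.4, -1.2, -1.
f(x) = -x⁴ - x³ + 2x - 3: f₀=-15, f₁=-11.2656, f₂=-8.6576, f₃=-6.8976, f₄=-5.7456, f₅=-5.
(h/2)·[f₀ + 2f₁ + 2f₂ + 2f₃ + 2f₄ + f₅] = 0.1·(-85.1328) = -8.51328.

-8.51328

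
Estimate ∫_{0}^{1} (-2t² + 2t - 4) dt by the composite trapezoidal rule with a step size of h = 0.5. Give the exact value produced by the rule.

h = (1 − 0)/2 = 0.5.
Nodes t₀,…,t₂ = 0, 0.5, 1.
f(t) = -2t² + 2t - 4: f₀=-4, f₁=-3.5, f₂=-4.
(h/2)·[f₀ + 2f₁ + f₂] = 0.25·(-15) = -3.75.

-3.75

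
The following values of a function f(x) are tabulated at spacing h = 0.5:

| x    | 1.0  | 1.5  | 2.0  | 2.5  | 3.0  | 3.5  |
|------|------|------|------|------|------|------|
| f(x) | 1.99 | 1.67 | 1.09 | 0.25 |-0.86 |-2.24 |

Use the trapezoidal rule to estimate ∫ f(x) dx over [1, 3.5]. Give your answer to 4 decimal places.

h = 0.5, n = 5.
(h/2)·[y₀ + 2y₁ + 2y₂ + 2y₃ + 2y₄ + y₅] = 0.25·(4.05) = 1.0125.

1.0125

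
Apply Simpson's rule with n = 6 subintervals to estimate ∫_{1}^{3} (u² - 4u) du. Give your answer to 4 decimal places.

h = (3 − 1)/6 = 0.333333.
Nodes u₀,…,u₆ = 1, 1.333333, 1.666667, 2, 2.333333, 2.666667, 3.
f(u) = u² - 4u: f₀=-3, f₁=-3.555556, f₂=-3.888889, f₃=-4, f₄=-3.888889, f₅=-3.555556, f₆=-3.
(h/3)·[f₀ + 4f₁ + 2f₂ + 4f₃ + 2f₄ + 4f₅ + f₆] = 0.111111·(-66) = -7.3333.

-7.3333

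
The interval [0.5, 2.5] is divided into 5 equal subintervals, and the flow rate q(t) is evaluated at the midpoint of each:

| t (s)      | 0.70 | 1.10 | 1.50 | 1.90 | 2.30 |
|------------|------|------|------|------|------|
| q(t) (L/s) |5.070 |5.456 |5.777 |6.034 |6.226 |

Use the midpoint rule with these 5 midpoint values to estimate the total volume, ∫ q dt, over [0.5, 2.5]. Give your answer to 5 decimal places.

11.42520

h = 0.4, n = 5.
h·[y(m₁) + y(m₂) + y(m₃) + y(m₄) + y(m₅)] = 0.4·(28.563) = 11.42520.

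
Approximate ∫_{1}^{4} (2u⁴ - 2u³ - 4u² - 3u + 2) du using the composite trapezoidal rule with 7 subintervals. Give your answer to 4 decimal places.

187.1626

h = (4 − 1)/7 = 0.428571.
Nodes u₀,…,u₇ = 1, 1.428571, 1.857143, 2.285714, 2.714286, 3.142857, 3.571429, 4.
f(u) = 2u⁴ - 2u³ - 4u² - 3u + 2: f₀=-5, f₁=-7.950021, f₂=-6.386922, f₃=4.952103, f₄=32.949188, f₅=86.105789, f₆=174.542691, f₇=310.
(h/2)·[f₀ + 2f₁ + 2f₂ + 2f₃ + 2f₄ + 2f₅ + 2f₆ + f₇] = 0.214286·(873.425656) = 187.1626.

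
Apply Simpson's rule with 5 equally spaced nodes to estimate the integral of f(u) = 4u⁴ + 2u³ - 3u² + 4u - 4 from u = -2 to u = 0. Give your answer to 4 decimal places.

h = (0 − (-2))/4 = 0.5.
Nodes u₀,…,u₄ = -2, -1.5, -1, -0.5, 0.
f(u) = 4u⁴ + 2u³ - 3u² + 4u - 4: f₀=24, f₁=-3.25, f₂=-9, f₃=-6.75, f₄=-4.
(h/3)·[f₀ + 4f₁ + 2f₂ + 4f₃ + f₄] = 0.166667·(-38) = -6.3333.

-6.3333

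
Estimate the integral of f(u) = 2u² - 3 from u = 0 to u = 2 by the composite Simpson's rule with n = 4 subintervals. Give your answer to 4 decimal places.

h = (2 − 0)/4 = 0.5.
Nodes u₀,…,u₄ = 0, 0.5, 1, 1.5, 2.
f(u) = 2u² - 3: f₀=-3, f₁=-2.5, f₂=-1, f₃=1.5, f₄=5.
(h/3)·[f₀ + 4f₁ + 2f₂ + 4f₃ + f₄] = 0.166667·(-4) = -0.6667.

-0.6667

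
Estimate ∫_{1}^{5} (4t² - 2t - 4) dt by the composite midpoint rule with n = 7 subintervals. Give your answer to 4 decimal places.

h = (5 − 1)/7 = 0.571429.
Midpoints m₁,…,m₇ = 1.285714, 1.857143, 2.428571, 3, 3.571429, 4.142857, 4.714286.
f(m₁)=0.040816, f(m₂)=6.081633, f(m₃)=14.734694, f(m₄)=26, f(m₅)=39.877551, f(m₆)=56.367347, f(m₇)=75.469388.
h·[f(m₁) + f(m₂) + f(m₃) + f(m₄) + f(m₅) + f(m₆) + f(m₇)] = 0.571429·(218.571429) = 124.8980.

124.8980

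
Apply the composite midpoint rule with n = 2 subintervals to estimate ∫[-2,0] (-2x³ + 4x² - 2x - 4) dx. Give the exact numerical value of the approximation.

h = (0 − (-2))/2 = 1.
Midpoints m₁,…,m₂ = -1.5, -0.5.
f(m₁)=14.75, f(m₂)=-1.75.
h·[f(m₁) + f(m₂)] = 1·(13) = 13.

13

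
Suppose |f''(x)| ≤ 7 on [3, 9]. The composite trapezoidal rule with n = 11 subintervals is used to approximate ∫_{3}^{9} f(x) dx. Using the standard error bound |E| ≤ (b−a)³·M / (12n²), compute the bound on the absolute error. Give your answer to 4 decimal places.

|E| ≤ (6)³·7 / (12·11²) = 1512/1452 = 1.0413.

1.0413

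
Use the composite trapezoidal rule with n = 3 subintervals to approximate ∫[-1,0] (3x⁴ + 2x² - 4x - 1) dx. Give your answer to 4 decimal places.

2.4136

h = (0 − (-1))/3 = 0.333333.
Nodes x₀,…,x₃ = -1, -0.666667, -0.333333, 0.
f(x) = 3x⁴ + 2x² - 4x - 1: f₀=8, f₁=3.148148, f₂=0.592593, f₃=-1.
(h/2)·[f₀ + 2f₁ + 2f₂ + f₃] = 0.166667·(14.481481) = 2.4136.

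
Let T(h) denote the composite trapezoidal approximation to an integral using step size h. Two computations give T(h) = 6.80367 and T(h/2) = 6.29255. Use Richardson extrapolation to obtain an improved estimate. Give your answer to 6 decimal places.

R = (4·T(h/2) − T(h)) / 3 = (4·6.29255 − 6.80367)/3 = (18.36653)/3 = 6.122177.

6.122177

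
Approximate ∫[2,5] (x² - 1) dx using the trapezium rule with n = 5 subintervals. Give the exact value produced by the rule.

36.18

h = (5 − 2)/5 = 0.6.
Nodes x₀,…,x₅ = 2, 2.6, 3.2, 3.8, 4.4, 5.
f(x) = x² - 1: f₀=3, f₁=5.76, f₂=9.24, f₃=13.44, f₄=18.36, f₅=24.
(h/2)·[f₀ + 2f₁ + 2f₂ + 2f₃ + 2f₄ + f₅] = 0.3·(120.6) = 36.18.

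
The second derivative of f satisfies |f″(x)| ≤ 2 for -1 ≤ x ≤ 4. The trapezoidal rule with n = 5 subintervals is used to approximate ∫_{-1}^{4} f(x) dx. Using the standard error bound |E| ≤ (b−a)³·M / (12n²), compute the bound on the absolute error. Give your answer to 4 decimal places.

|E| ≤ (5)³·2 / (12·5²) = 250/300 = 0.8333.

0.8333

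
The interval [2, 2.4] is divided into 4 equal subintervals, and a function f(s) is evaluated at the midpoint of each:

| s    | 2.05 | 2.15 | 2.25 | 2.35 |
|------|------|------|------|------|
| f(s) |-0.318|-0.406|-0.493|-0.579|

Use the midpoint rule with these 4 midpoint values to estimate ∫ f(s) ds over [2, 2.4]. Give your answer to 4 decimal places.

-0.1796

h = 0.1, n = 4.
h·[y(m₁) + y(m₂) + y(m₃) + y(m₄)] = 0.1·(-1.796) = -0.1796.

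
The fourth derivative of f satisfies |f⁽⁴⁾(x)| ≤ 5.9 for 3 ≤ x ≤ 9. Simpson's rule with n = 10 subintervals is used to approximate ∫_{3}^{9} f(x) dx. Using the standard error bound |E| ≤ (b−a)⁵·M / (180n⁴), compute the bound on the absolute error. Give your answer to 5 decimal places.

0.02549

|E| ≤ (6)⁵·5.9 / (180·10⁴) = 45878.4/1800000 = 0.02549.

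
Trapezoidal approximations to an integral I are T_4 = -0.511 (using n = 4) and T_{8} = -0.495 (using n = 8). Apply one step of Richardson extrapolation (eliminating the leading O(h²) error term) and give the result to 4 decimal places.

R = (4·T_{8} − T_4) / 3 = (4·(-0.495) − (-0.511))/3 = (-1.469)/3 = -0.4897.

-0.4897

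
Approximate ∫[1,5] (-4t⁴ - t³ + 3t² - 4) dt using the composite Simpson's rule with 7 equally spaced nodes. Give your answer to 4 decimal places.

h = (5 − 1)/6 = 0.666667.
Nodes t₀,…,t₆ = 1, 1.666667, 2.333333, 3, 3.666667, 4.333333, 5.
f(t) = -4t⁴ - t³ + 3t² - 4: f₀=-6, f₁=-31.160494, f₂=-118.938272, f₃=-328, f₄=-735.975309, f₅=-1439.456790, f₆=-2554.
(h/3)·[f₀ + 4f₁ + 2f₂ + 4f₃ + 2f₄ + 4f₅ + f₆] = 0.222222·(-11464.296296) = -2547.6214.

-2547.6214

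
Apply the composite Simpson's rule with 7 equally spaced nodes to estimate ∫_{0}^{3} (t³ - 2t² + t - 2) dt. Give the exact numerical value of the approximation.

0.75

h = (3 − 0)/6 = 0.5.
Nodes t₀,…,t₆ = 0, 0.5, 1, 1.5, 2, 2.5, 3.
f(t) = t³ - 2t² + t - 2: f₀=-2, f₁=-1.875, f₂=-2, f₃=-1.625, f₄=0, f₅=3.625, f₆=10.
(h/3)·[f₀ + 4f₁ + 2f₂ + 4f₃ + 2f₄ + 4f₅ + f₆] = 0.166667·(4.5) = 0.75.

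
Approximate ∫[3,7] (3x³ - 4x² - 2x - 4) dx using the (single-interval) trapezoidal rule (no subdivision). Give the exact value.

1700

T = (b−a)/2 · [f(3) + f(7)] = 2·[35 + 815] = 1700.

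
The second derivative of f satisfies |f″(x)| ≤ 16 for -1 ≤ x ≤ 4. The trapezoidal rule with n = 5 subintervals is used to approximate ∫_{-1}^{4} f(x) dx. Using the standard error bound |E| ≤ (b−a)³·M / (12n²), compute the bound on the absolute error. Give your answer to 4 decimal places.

|E| ≤ (5)³·16 / (12·5²) = 2000/300 = 6.6667.

6.6667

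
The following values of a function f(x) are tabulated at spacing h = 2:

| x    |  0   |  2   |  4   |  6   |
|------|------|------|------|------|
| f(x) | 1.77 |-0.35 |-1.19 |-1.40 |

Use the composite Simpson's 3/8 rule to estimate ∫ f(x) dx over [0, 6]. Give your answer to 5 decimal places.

h = 2, n = 3.
(3h/8)·[y₀ + 3y₁ + 3y₂ + y₃] = 0.75·(-4.25) = -3.18750.

-3.18750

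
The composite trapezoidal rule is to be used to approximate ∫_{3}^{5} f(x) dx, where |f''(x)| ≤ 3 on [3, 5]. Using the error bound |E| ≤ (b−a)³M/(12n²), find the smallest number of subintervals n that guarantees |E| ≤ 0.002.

32

Need 24/(12n²) ≤ 0.002.
n² ≥ 24/(12·0.002) = 1000 ⇒ n ≥ 31.6228, so the smallest n is 32.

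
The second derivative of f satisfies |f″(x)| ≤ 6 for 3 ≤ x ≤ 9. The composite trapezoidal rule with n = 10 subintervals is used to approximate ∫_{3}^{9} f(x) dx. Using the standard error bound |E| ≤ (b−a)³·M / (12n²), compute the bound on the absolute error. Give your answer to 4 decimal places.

1.0800

|E| ≤ (6)³·6 / (12·10²) = 1296/1200 = 1.0800.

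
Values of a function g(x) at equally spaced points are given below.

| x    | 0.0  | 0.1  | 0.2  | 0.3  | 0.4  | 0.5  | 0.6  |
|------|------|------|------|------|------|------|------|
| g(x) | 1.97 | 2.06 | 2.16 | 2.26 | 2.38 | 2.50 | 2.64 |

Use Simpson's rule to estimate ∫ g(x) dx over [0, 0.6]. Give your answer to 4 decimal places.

1.3657

h = 0.1, n = 6.
(h/3)·[y₀ + 4y₁ + 2y₂ + 4y₃ + 2y₄ + 4y₅ + y₆] = 0.033333·(40.97) = 1.3657.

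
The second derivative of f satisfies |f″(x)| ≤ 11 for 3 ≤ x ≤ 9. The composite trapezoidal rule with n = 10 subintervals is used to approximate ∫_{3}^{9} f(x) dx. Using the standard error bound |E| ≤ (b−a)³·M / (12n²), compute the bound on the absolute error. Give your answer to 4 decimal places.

|E| ≤ (6)³·11 / (12·10²) = 2376/1200 = 1.9800.

1.9800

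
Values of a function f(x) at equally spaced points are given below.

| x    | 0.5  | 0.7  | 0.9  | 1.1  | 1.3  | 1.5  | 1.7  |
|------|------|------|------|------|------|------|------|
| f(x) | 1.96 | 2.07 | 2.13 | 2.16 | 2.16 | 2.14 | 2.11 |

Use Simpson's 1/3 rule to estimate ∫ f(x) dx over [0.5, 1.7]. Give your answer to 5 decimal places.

2.54200

h = 0.2, n = 6.
(h/3)·[y₀ + 4y₁ + 2y₂ + 4y₃ + 2y₄ + 4y₅ + y₆] = 0.066667·(38.13) = 2.54200.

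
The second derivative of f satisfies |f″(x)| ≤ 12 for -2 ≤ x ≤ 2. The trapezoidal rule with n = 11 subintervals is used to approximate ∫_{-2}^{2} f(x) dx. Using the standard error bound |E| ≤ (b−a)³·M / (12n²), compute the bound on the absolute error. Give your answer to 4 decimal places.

0.5289

|E| ≤ (4)³·12 / (12·11²) = 768/1452 = 0.5289.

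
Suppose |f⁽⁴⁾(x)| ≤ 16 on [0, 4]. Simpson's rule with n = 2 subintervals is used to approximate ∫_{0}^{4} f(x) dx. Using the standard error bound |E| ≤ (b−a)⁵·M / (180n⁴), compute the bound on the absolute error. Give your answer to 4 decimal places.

|E| ≤ (4)⁵·16 / (180·2⁴) = 16384/2880 = 5.6889.

5.6889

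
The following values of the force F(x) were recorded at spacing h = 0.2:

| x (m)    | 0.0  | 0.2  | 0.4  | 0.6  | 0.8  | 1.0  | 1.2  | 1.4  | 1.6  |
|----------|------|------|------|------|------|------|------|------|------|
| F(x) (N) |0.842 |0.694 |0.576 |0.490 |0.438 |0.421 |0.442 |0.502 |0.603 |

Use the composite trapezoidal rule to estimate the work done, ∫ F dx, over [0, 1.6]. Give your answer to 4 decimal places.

0.8571

h = 0.2, n = 8.
(h/2)·[y₀ + 2y₁ + 2y₂ + 2y₃ + 2y₄ + 2y₅ + 2y₆ + 2y₇ + y₈] = 0.1·(8.571) = 0.8571.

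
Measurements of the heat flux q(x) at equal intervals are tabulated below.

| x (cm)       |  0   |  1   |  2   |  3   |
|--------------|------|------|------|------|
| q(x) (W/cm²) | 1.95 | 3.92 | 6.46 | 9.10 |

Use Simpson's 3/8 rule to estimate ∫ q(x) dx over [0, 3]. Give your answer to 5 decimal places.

15.82125

h = 1, n = 3.
(3h/8)·[y₀ + 3y₁ + 3y₂ + y₃] = 0.375·(42.19) = 15.82125.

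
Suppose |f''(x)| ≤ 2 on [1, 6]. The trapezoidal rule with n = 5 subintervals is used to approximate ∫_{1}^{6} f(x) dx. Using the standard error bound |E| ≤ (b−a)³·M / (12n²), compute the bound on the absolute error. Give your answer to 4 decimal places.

|E| ≤ (5)³·2 / (12·5²) = 250/300 = 0.8333.

0.8333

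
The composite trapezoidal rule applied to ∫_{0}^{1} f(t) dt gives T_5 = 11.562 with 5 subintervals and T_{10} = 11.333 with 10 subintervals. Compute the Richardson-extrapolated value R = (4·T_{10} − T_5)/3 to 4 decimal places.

R = (4·T_{10} − T_5) / 3 = (4·11.333 − 11.562)/3 = (33.770)/3 = 11.2567.

11.2567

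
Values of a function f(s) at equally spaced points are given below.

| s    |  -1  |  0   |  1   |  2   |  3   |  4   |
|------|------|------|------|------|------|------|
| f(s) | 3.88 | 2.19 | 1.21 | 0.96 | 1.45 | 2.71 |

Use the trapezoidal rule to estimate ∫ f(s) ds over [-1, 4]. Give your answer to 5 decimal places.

9.10500

h = 1, n = 5.
(h/2)·[y₀ + 2y₁ + 2y₂ + 2y₃ + 2y₄ + y₅] = 0.5·(18.21) = 9.10500.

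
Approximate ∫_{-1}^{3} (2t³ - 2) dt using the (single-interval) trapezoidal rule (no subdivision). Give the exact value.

96

T = (b−a)/2 · [f(-1) + f(3)] = 2·[(-4) + 52] = 96.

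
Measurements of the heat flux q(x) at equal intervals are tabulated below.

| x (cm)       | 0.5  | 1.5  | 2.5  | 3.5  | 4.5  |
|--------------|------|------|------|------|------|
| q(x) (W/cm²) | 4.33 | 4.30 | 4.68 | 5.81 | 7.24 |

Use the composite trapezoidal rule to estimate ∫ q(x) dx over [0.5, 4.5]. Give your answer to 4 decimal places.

h = 1, n = 4.
(h/2)·[y₀ + 2y₁ + 2y₂ + 2y₃ + y₄] = 0.5·(41.15) = 20.5750.

20.5750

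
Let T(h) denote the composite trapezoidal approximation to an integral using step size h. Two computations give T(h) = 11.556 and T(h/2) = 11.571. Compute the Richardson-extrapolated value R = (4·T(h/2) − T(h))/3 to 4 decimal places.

11.5760

R = (4·T(h/2) − T(h)) / 3 = (4·11.571 − 11.556)/3 = (34.728)/3 = 11.5760.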